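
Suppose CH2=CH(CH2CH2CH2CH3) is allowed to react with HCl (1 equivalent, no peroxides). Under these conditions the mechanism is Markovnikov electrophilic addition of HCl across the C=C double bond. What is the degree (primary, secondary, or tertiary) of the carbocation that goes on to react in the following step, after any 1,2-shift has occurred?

Step 1: Electrophilic addition begins with the π(C=C) electrons forming a bond to the proton of HCl. Following Markovnikov's rule, the resulting cation is secondary. The H–Cl bond breaks heterolytically, releasing Cl⁻.
No single 1,2-shift to an adjacent carbon would give a more-substituted cation, so no rearrangement occurs.

secondary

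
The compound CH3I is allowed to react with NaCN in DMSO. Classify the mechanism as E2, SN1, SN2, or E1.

Conditions: a methyl substrate with a strong nucleophile in the polar aprotic solvent DMSO.
These conditions are the textbook signature of the SN2 pathway.
An unhindered substrate with a strong nucleophile in a polar aprotic solvent favours one-step backside displacement.

SN2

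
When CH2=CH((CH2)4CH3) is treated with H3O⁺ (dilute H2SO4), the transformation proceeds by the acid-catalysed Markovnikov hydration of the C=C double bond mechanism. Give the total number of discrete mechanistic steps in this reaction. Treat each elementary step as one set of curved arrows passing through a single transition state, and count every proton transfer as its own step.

Step 1: The π electrons of the C=C bond attack a proton of H3O⁺; Markovnikov addition places the new C–H on the less-substituted alkene carbon, so the positive charge ends up on the more-substituted carbon — a secondary carbocation. H2O is released.
(No 1,2-shift: no single shift to an adjacent carbon would give a more stable cation.)
Step 2: Nucleophilic capture of the cation by H2O produces the protonated alcohol (an oxonium ion).
Step 3: Deprotonation of the oxonium ion by a water molecule delivers the neutral alcohol and regenerates the acid catalyst.
Total: 3 elementary steps.

3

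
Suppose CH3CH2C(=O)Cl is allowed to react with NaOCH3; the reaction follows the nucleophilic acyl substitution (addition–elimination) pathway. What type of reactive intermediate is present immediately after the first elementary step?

tetrahedral intermediate

Step 1: CH3O⁻ adds to the carbonyl carbon; the C=O π electrons shift onto oxygen and a tetrahedral alkoxide intermediate forms.
After step 1 the species present is a tetrahedral intermediate.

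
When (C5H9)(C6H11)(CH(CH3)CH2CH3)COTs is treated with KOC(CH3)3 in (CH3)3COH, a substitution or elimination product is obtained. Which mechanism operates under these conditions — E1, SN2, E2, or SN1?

E2

Conditions: a strong/bulky base with a tertiary substrate bearing a β-hydrogen.
These conditions are the textbook signature of the E2 pathway.
A strong (often hindered) base removes a β-H in concert with loss of the leaving group — bimolecular elimination.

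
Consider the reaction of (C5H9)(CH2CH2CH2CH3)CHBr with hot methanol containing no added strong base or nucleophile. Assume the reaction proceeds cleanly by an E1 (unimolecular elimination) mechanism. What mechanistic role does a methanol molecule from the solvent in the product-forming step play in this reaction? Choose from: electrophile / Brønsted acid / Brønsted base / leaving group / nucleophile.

Brønsted base

Step 3: Loss of a β-proton to a methanol molecule of the solvent: the C–H bonding pair collapses toward the cationic carbon to form the C=C π bond, yielding the alkene.
A methanol molecule from the solvent in the product-forming step accepts a proton in a proton-transfer step — a Brønsted base.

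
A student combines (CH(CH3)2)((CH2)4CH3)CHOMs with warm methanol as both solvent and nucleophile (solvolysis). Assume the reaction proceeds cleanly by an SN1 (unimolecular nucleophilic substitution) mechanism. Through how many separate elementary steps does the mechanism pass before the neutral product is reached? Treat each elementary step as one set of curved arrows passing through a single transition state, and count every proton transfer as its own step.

4

Step 1: Ionisation: the C–O σ-bond cleaves heterolytically; both bonding electrons depart with MsO⁻, leaving a secondary carbocation at the α-carbon.
Step 2: A hydride (H with its bonding pair) migrates from the adjacent isopropyl carbon to the cationic centre — a 1,2-hydride shift — upgrading the secondary cation to a tertiary one.
Step 3: CH3OH donates an oxygen lone pair into the empty p orbital of the cation, giving a protonated ether (an oxonium ion).
Step 4: Deprotonation of the oxonium oxygen by solvent methanol yields the neutral ether.
Total: 4 elementary steps.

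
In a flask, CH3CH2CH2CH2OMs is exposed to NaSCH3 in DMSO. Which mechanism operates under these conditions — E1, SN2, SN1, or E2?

Conditions: a primary substrate with a strong nucleophile in the polar aprotic solvent DMSO.
These conditions are the textbook signature of the SN2 pathway.
An unhindered substrate with a strong nucleophile in a polar aprotic solvent favours one-step backside displacement.

SN2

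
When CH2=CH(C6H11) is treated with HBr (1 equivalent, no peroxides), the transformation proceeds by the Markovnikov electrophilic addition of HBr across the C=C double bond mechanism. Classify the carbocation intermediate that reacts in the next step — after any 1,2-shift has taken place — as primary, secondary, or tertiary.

Step 1: Protonation of the alkene by HBr: the π bond acts as the nucleophile and picks up H⁺, giving the more stable (Markovnikov) secondary carbocation. The H–Br bond breaks heterolytically, releasing Br⁻.
Step 2: A 1,2-hydride shift from the adjacent cyclohexyl carbon moves the positive charge from the secondary centre to an adjacent carbon, generating a more stable tertiary carbocation.
The cation rearranges from secondary to tertiary via a 1,2-hydride shift from the adjacent cyclohexyl carbon; the tertiary cation is what reacts next.

tertiary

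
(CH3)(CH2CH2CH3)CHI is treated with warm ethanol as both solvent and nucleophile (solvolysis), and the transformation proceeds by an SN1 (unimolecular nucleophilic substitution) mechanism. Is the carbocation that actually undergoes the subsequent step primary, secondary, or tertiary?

Step 1: The C–I bond breaks with both electrons going to the iodide; I⁻ leaves and a secondary carbocation remains.
No single 1,2-shift to an adjacent carbon would give a more-substituted cation, so no rearrangement occurs.

secondary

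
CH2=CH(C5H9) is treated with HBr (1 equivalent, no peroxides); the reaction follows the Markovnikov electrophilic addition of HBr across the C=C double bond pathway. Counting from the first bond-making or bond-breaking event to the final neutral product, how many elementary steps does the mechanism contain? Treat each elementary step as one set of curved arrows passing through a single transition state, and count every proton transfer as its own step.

3

Step 1: The π electrons of the C=C bond attack a proton of HBr; Markovnikov addition places the new C–H on the less-substituted alkene carbon, so the positive charge ends up on the more-substituted carbon — a secondary carbocation. The H–Br bond breaks heterolytically, releasing Br⁻.
Step 2: Carbocation rearrangement: a 1,2-hydride shift from the adjacent cyclopentyl carbon converts the initially-formed secondary cation into the more stable tertiary cation.
Step 3: Nucleophilic attack by Br⁻ on the carbocation completes the addition, giving R–Br.
Total: 3 elementary steps.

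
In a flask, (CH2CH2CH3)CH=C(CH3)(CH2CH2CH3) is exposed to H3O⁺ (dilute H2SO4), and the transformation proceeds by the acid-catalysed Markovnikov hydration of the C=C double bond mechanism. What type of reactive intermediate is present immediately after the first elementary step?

tertiary carbocation

Step 1: Electrophilic addition begins with the π(C=C) electrons forming a bond to the proton of H3O⁺. Following Markovnikov's rule, the resulting cation is tertiary. H2O is released.
After step 1 the species present is a tertiary carbocation.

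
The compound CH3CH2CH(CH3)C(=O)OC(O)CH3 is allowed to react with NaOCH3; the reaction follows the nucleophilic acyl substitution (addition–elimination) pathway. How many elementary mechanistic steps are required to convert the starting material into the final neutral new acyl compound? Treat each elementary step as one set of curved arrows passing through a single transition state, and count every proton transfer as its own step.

Step 1: A lone pair on the O of CH3O⁻ attacks the electrophilic acyl carbon; the π(C=O) electrons move onto oxygen, giving a tetrahedral intermediate.
Step 2: Elimination step: re-formation of the carbonyl π bond drives out CH3CO2⁻, giving the new acyl compound.
Total: 2 elementary steps.

2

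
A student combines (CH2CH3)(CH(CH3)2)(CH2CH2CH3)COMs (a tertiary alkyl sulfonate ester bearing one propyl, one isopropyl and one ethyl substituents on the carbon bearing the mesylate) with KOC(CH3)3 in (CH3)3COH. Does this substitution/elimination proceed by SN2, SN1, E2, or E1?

Conditions: a strong/bulky base with a tertiary substrate bearing a β-hydrogen.
These conditions are the textbook signature of the E2 pathway.
A strong (often hindered) base removes a β-H in concert with loss of the leaving group — bimolecular elimination.

E2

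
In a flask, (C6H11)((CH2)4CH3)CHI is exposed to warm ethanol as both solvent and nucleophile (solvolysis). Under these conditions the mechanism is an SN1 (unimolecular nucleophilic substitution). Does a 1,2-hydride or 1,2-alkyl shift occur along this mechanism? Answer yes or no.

The first-formed carbocation is secondary.
The adjacent cyclohexyl carbon already bears 2 other carbon substituents and has a hydrogen to migrate; after a 1,2-hydride shift from that carbon the positive charge sits on a tertiary centre.
Tertiary is more stable than secondary, so the shift occurs.

yes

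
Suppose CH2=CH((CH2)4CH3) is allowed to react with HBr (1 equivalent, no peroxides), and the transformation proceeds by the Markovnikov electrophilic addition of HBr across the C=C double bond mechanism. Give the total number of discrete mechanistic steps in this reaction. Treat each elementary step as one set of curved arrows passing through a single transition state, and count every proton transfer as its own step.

2

Step 1: The π electrons of the C=C bond attack a proton of HBr; Markovnikov addition places the new C–H on the less-substituted alkene carbon, so the positive charge ends up on the more-substituted carbon — a secondary carbocation. The H–Br bond breaks heterolytically, releasing Br⁻.
(No 1,2-shift: no single shift to an adjacent carbon would give a more stable cation.)
Step 2: Br⁻ captures the cation: a lone pair on Br⁻ fills the empty p orbital, producing the alkyl halide product.
Total: 2 elementary steps.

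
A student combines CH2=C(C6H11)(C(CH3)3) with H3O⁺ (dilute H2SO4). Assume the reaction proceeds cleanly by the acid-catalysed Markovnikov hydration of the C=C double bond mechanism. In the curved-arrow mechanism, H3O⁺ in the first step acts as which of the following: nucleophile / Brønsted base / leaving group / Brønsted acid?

Brønsted acid

Step 1: Electrophilic addition begins with the π(C=C) electrons forming a bond to the proton of H3O⁺. Following Markovnikov's rule, the resulting cation is tertiary. H2O is released.
H3O⁺ in the first step donates a proton in a proton-transfer step — a Brønsted acid.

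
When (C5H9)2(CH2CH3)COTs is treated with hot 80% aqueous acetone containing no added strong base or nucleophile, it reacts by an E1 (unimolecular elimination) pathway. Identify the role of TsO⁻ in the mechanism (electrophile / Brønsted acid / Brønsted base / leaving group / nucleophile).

leaving group

Step 1: Rate-determining heterolysis of the C–O bond gives TsO⁻ and a tertiary carbocation.
TsO⁻ departs with both electrons of the breaking σ-bond — that is the definition of a leaving group.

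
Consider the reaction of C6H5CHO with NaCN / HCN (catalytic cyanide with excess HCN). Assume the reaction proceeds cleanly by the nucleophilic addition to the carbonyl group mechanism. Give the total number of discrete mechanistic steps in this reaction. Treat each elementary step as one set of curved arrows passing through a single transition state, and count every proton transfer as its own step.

Step 1: Nucleophilic addition: CN⁻ adds to the carbonyl carbon, pushing the π(C=O) electron pair onto oxygen and giving a tetrahedral alkoxide.
Step 2: The alkoxide is protonated in situ by undissociated HCN, yielding a cyanohydrin; the CN⁻ so formed carries on the cycle.
Total: 2 elementary steps.

2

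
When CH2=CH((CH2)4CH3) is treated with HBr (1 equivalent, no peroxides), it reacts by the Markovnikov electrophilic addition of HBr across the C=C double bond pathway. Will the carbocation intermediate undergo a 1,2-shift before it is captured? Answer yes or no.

no

The first-formed carbocation is secondary.
No single 1,2-shift to an adjacent carbon would produce a more-substituted cation than the one already present, so no rearrangement occurs.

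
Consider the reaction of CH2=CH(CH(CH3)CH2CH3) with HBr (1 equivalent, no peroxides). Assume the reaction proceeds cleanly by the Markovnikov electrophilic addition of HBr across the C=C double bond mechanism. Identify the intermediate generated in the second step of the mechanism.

Step 1: Electrophilic addition begins with the π(C=C) electrons forming a bond to the proton of HBr. Following Markovnikov's rule, the resulting cation is secondary. The H–Br bond breaks heterolytically, releasing Br⁻.
Step 2: A 1,2-hydride shift from the adjacent sec-butyl carbon moves the positive charge from the secondary centre to an adjacent carbon, generating a more stable tertiary carbocation.
After step 2 the species present is a tertiary carbocation.

tertiary carbocation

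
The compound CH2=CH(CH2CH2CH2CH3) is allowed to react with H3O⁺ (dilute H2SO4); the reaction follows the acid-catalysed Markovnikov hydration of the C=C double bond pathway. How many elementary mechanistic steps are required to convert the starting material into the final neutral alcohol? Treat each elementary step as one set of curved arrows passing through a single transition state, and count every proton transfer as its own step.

3

Step 1: Protonation of the alkene by H3O⁺: the π bond acts as the nucleophile and picks up H⁺, giving the more stable (Markovnikov) secondary carbocation. H2O is released.
(No 1,2-shift: no single shift to an adjacent carbon would give a more stable cation.)
Step 2: Nucleophilic capture of the cation by H2O produces the protonated alcohol (an oxonium ion).
Step 3: Proton transfer from the O–H of the oxonium ion to H2O completes the catalytic cycle and yields the alcohol.
Total: 3 elementary steps.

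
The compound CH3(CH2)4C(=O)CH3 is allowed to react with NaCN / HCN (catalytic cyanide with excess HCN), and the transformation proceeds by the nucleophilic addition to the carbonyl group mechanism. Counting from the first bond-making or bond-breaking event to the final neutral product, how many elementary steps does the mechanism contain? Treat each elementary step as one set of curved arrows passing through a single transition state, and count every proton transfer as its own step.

2

Step 1: CN⁻ attacks the sp² carbonyl carbon; the C=O π bond breaks and the electrons end up as a lone pair on the alkoxide oxygen of the tetrahedral intermediate.
Step 2: Proton transfer from HCN to the alkoxide furnishes a cyanohydrin (and releases another CN⁻ to continue the reaction).
Total: 2 elementary steps.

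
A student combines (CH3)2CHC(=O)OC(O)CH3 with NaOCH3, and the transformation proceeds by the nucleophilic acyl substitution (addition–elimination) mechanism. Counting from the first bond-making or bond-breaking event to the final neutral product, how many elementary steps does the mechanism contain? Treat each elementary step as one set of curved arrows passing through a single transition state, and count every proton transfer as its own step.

Step 1: A lone pair on the O of CH3O⁻ attacks the electrophilic acyl carbon; the π(C=O) electrons move onto oxygen, giving a tetrahedral intermediate.
Step 2: Elimination step: re-formation of the carbonyl π bond drives out CH3CO2⁻, giving the new acyl compound.
Total: 2 elementary steps.

2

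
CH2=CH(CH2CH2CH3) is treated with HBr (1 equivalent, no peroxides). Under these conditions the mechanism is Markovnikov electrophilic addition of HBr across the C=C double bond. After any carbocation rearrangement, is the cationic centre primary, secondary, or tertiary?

secondary

Step 1: Protonation of the alkene by HBr: the π bond acts as the nucleophile and picks up H⁺, giving the more stable (Markovnikov) secondary carbocation. The H–Br bond breaks heterolytically, releasing Br⁻.
No single 1,2-shift to an adjacent carbon would give a more-substituted cation, so no rearrangement occurs.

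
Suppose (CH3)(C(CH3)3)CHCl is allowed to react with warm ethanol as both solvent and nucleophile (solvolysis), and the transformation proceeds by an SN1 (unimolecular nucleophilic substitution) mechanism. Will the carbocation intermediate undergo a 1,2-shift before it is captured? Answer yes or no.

The first-formed carbocation is secondary.
The adjacent tert-butyl carbon has no hydrogen but bears methyl groups; migration of one methyl with its bonding pair (a 1,2-methyl shift) places the charge on a tertiary centre.
Tertiary is more stable than secondary, so the shift occurs.

yes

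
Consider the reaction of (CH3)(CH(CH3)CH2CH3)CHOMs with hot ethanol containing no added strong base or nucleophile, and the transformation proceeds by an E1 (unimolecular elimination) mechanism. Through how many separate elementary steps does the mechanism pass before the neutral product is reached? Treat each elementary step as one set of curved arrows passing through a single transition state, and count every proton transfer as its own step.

3

Step 1: Ionisation: the C–O σ-bond cleaves heterolytically; both bonding electrons depart with MsO⁻, leaving a secondary carbocation at the α-carbon.
Step 2: A hydride (H with its bonding pair) migrates from the adjacent sec-butyl carbon to the cationic centre — a 1,2-hydride shift — upgrading the secondary cation to a tertiary one.
Step 3: A weak base (an ethanol molecule from the solvent) removes a proton from a carbon adjacent to the cationic centre; the electrons of that C–H bond become the new π(C=C) bond, giving the alkene.
Total: 3 elementary steps.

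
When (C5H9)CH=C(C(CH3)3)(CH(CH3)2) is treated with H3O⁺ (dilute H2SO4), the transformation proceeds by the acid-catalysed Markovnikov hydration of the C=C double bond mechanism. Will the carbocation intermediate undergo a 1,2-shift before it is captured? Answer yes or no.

no

The first-formed carbocation is tertiary.
No single 1,2-shift to an adjacent carbon would produce a more-substituted cation than the one already present, so no rearrangement occurs.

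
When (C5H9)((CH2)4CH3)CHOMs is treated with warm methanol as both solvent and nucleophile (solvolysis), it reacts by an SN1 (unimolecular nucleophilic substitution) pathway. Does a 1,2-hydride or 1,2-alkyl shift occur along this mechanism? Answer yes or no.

The first-formed carbocation is secondary.
The adjacent cyclopentyl carbon already bears 2 other carbon substituents and has a hydrogen to migrate; after a 1,2-hydride shift from that carbon the positive charge sits on a tertiary centre.
Tertiary is more stable than secondary, so the shift occurs.

yes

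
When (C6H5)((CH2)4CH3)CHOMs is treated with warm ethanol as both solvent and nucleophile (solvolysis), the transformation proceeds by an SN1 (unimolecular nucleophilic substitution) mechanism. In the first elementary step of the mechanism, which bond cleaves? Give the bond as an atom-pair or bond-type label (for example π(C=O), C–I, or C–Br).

C–O

Step 1: Rate-determining heterolysis of the C–O bond gives MsO⁻ and a secondary carbocation.
The bond broken in this step is the C–O bond.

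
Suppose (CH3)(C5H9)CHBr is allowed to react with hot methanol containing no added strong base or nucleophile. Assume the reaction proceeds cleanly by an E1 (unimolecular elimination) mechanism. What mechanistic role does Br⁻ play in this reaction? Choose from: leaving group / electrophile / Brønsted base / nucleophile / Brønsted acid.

Step 1: Ionisation: the C–Br σ-bond cleaves heterolytically; both bonding electrons depart with Br⁻, leaving a secondary carbocation at the α-carbon.
Br⁻ departs with both electrons of the breaking σ-bond — that is the definition of a leaving group.

leaving group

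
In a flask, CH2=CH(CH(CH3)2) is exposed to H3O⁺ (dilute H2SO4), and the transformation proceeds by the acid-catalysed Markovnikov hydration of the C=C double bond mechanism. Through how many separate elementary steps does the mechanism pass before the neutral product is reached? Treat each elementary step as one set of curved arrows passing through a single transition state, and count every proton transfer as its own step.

4

Step 1: The π electrons of the C=C bond attack a proton of H3O⁺; Markovnikov addition places the new C–H on the less-substituted alkene carbon, so the positive charge ends up on the more-substituted carbon — a secondary carbocation. H2O is released.
Step 2: Carbocation rearrangement: a 1,2-hydride shift from the adjacent isopropyl carbon converts the initially-formed secondary cation into the more stable tertiary cation.
Step 3: Water acts as the nucleophile: an oxygen lone pair bonds to the cationic carbon, giving an oxonium-ion intermediate.
Step 4: Deprotonation of the oxonium ion by a water molecule delivers the neutral alcohol and regenerates the acid catalyst.
Total: 4 elementary steps.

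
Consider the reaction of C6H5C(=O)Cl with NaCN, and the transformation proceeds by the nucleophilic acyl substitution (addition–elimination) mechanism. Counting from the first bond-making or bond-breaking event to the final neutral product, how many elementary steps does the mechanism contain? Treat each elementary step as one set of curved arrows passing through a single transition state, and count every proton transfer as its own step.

Step 1: A lone pair on the C of CN⁻ attacks the electrophilic acyl carbon; the π(C=O) electrons move onto oxygen, giving a tetrahedral intermediate.
Step 2: Elimination step: re-formation of the carbonyl π bond drives out Cl⁻, giving the new acyl compound.
Total: 2 elementary steps.

2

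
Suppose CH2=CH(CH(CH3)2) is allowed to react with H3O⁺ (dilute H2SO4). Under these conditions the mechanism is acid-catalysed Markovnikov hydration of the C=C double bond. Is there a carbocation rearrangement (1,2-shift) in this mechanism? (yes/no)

The first-formed carbocation is secondary.
The adjacent isopropyl carbon already bears 2 other carbon substituents and has a hydrogen to migrate; after a 1,2-hydride shift from that carbon the positive charge sits on a tertiary centre.
Tertiary is more stable than secondary, so the shift occurs.

yes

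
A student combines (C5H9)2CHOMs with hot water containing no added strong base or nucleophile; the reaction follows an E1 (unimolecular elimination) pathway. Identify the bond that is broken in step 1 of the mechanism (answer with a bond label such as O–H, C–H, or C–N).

C–O

Step 1: Ionisation: the C–O σ-bond cleaves heterolytically; both bonding electrons depart with MsO⁻, leaving a secondary carbocation at the α-carbon.
The bond broken in this step is the C–O bond.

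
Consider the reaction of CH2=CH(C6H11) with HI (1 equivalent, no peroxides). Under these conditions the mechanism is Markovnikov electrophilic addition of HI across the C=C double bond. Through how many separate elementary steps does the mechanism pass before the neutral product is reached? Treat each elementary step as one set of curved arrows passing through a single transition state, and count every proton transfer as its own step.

3

Step 1: Protonation of the alkene by HI: the π bond acts as the nucleophile and picks up H⁺, giving the more stable (Markovnikov) secondary carbocation. The H–I bond breaks heterolytically, releasing I⁻.
Step 2: A 1,2-hydride shift from the adjacent cyclohexyl carbon moves the positive charge from the secondary centre to an adjacent carbon, generating a more stable tertiary carbocation.
Step 3: I⁻ captures the cation: a lone pair on I⁻ fills the empty p orbital, producing the alkyl halide product.
Total: 3 elementary steps.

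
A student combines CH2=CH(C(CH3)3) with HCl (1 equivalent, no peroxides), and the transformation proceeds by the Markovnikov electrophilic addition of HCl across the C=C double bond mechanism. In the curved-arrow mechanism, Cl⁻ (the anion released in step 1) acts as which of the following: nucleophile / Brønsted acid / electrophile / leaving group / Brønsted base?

Step 3: The Cl⁻ anion donates a lone pair to the carbocation, forming the new C–Cl σ-bond and giving the neutral alkyl halide.
Cl⁻ (the anion released in step 1) donates an electron pair to form a new σ-bond to carbon — it is the nucleophile.

nucleophile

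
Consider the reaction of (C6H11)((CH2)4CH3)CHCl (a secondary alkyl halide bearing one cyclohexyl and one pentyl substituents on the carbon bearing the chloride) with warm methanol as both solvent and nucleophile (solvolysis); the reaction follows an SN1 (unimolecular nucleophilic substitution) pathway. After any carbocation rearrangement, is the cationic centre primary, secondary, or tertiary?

Step 1: Ionisation: the C–Cl σ-bond cleaves heterolytically; both bonding electrons depart with Cl⁻, leaving a secondary carbocation at the α-carbon.
Step 2: A 1,2-hydride shift from the adjacent cyclohexyl carbon moves the positive charge from the secondary centre to an adjacent carbon, generating a more stable tertiary carbocation.
The cation rearranges from secondary to tertiary via a 1,2-hydride shift from the adjacent cyclohexyl carbon; the tertiary cation is what reacts next.

tertiary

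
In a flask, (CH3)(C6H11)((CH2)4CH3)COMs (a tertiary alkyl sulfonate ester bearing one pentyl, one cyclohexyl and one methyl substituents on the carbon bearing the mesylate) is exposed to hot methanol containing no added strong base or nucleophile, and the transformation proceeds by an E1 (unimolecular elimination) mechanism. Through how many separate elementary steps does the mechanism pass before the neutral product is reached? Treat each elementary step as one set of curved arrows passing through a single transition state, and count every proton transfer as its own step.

2

Step 1: Rate-determining heterolysis of the C–O bond gives MsO⁻ and a tertiary carbocation.
(No 1,2-shift: no single shift to an adjacent carbon would give a more stable cation.)
Step 2: A weak base (a methanol molecule from the solvent) removes a proton from a carbon adjacent to the cationic centre; the electrons of that C–H bond become the new π(C=C) bond, giving the alkene.
Total: 2 elementary steps.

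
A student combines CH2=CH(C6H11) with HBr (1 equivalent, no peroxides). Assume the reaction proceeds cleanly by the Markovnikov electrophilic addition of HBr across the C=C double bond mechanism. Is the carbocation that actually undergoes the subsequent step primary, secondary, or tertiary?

tertiary

Step 1: The π electrons of the C=C bond attack a proton of HBr; Markovnikov addition places the new C–H on the less-substituted alkene carbon, so the positive charge ends up on the more-substituted carbon — a secondary carbocation. The H–Br bond breaks heterolytically, releasing Br⁻.
Step 2: A 1,2-hydride shift from the adjacent cyclohexyl carbon moves the positive charge from the secondary centre to an adjacent carbon, generating a more stable tertiary carbocation.
The cation rearranges from secondary to tertiary via a 1,2-hydride shift from the adjacent cyclohexyl carbon; the tertiary cation is what reacts next.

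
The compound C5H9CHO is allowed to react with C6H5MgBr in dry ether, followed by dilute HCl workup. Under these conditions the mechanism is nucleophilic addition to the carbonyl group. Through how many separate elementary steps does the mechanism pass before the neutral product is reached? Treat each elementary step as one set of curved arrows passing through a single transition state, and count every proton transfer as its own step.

Step 1: A lone pair / filled orbital on the carbanion-like carbon of C6H5MgBr attacks the electrophilic carbonyl carbon; the π(C=O) electrons shift onto oxygen, producing a tetrahedral alkoxide intermediate.
Step 2: Protonation of the alkoxide by dilute HCl workup furnishes an alcohol.
Total: 2 elementary steps.

2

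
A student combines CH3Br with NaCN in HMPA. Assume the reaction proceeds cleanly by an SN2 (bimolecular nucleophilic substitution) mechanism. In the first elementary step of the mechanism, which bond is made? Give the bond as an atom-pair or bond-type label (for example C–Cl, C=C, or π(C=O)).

C–C

Step 1: Backside attack by CN⁻ on the carbon bearing the bromide: the new C–C bond forms as the C–Br bond breaks, with Walden inversion at carbon.
The bond formed in this step is the C–C bond.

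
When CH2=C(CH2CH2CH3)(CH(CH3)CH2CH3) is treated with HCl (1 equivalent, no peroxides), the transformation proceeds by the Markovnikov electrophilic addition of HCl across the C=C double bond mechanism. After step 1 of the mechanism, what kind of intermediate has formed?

tertiary carbocation

Step 1: Protonation of the alkene by HCl: the π bond acts as the nucleophile and picks up H⁺, giving the more stable (Markovnikov) tertiary carbocation. The H–Cl bond breaks heterolytically, releasing Cl⁻.
After step 1 the species present is a tertiary carbocation.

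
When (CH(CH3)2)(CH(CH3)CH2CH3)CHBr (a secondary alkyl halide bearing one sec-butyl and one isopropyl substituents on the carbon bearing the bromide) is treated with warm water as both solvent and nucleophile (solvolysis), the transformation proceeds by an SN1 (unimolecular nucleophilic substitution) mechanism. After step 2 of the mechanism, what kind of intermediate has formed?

tertiary carbocation

Step 1: Rate-determining heterolysis of the C–Br bond gives Br⁻ and a secondary carbocation.
Step 2: A 1,2-hydride shift from the adjacent sec-butyl carbon moves the positive charge from the secondary centre to an adjacent carbon, generating a more stable tertiary carbocation.
After step 2 the species present is a tertiary carbocation.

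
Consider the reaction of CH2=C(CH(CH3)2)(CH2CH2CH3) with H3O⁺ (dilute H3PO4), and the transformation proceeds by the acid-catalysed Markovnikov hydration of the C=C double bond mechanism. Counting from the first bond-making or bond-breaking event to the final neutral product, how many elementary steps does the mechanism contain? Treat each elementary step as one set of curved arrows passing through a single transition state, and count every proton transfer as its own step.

Step 1: The π electrons of the C=C bond attack a proton of H3O⁺; Markovnikov addition places the new C–H on the less-substituted alkene carbon, so the positive charge ends up on the more-substituted carbon — a tertiary carbocation. H2O is released.
(No 1,2-shift: no single shift to an adjacent carbon would give a more stable cation.)
Step 2: Water acts as the nucleophile: an oxygen lone pair bonds to the cationic carbon, giving an oxonium-ion intermediate.
Step 3: Deprotonation of the oxonium ion by a water molecule delivers the neutral alcohol and regenerates the acid catalyst.
Total: 3 elementary steps.

3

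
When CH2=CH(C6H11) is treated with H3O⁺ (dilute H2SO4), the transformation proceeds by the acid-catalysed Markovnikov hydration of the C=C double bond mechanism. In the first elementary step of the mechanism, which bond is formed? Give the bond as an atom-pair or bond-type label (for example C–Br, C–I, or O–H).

C–H

Step 1: Protonation of the alkene by H3O⁺: the π bond acts as the nucleophile and picks up H⁺, giving the more stable (Markovnikov) secondary carbocation. H2O is released.
The bond formed in this step is the C–H bond.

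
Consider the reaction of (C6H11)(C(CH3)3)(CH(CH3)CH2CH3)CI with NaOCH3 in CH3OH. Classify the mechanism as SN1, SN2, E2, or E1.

Conditions: a strong base with a tertiary substrate bearing a β-hydrogen.
These conditions are the textbook signature of the E2 pathway.
A strong (often hindered) base removes a β-H in concert with loss of the leaving group — bimolecular elimination.

E2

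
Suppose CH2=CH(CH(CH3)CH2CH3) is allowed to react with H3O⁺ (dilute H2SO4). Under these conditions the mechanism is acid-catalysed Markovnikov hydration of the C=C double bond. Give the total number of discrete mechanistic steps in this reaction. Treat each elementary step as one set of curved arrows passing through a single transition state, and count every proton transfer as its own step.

Step 1: Protonation of the alkene by H3O⁺: the π bond acts as the nucleophile and picks up H⁺, giving the more stable (Markovnikov) secondary carbocation. H2O is released.
Step 2: A hydride (H with its bonding pair) migrates from the adjacent sec-butyl carbon to the cationic centre — a 1,2-hydride shift — upgrading the secondary cation to a tertiary one.
Step 3: A lone pair on the oxygen of H2O attacks the carbocation, forming a C–O bond and an oxonium ion (a protonated alcohol).
Step 4: H2O removes a proton from the oxonium oxygen, regenerating H3O⁺ and giving the neutral alcohol.
Total: 4 elementary steps.

4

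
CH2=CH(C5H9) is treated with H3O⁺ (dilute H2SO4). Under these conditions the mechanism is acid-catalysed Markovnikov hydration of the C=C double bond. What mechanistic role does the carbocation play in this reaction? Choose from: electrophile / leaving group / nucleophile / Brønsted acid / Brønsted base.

electrophile

Step 3: Water acts as the nucleophile: an oxygen lone pair bonds to the cationic carbon, giving an oxonium-ion intermediate.
The carbocation accepts an electron pair into an empty or π* orbital — it is the electrophile.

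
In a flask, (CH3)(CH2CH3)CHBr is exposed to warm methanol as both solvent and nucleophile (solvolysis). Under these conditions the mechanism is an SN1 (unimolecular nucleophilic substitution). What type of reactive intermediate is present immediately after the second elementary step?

Step 1: Rate-determining heterolysis of the C–Br bond gives Br⁻ and a secondary carbocation.
Step 2: CH3OH donates an oxygen lone pair into the empty p orbital of the cation, giving a protonated ether (an oxonium ion).
After step 2 the species present is an oxonium ion.

oxonium ion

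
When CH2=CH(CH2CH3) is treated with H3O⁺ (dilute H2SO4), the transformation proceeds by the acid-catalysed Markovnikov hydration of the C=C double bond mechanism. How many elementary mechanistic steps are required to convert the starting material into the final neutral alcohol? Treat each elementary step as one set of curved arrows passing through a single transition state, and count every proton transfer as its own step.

3

Step 1: Electrophilic addition begins with the π(C=C) electrons forming a bond to the proton of H3O⁺. Following Markovnikov's rule, the resulting cation is secondary. H2O is released.
(No 1,2-shift: no single shift to an adjacent carbon would give a more stable cation.)
Step 2: Nucleophilic capture of the cation by H2O produces the protonated alcohol (an oxonium ion).
Step 3: Proton transfer from the O–H of the oxonium ion to H2O completes the catalytic cycle and yields the alcohol.
Total: 3 elementary steps.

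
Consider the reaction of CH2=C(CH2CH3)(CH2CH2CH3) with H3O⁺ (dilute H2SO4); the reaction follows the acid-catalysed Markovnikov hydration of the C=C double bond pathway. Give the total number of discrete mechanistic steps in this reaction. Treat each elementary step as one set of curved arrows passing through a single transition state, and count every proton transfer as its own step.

Step 1: Protonation of the alkene by H3O⁺: the π bond acts as the nucleophile and picks up H⁺, giving the more stable (Markovnikov) tertiary carbocation. H2O is released.
(No 1,2-shift: no single shift to an adjacent carbon would give a more stable cation.)
Step 2: Water acts as the nucleophile: an oxygen lone pair bonds to the cationic carbon, giving an oxonium-ion intermediate.
Step 3: H2O removes a proton from the oxonium oxygen, regenerating H3O⁺ and giving the neutral alcohol.
Total: 3 elementary steps.

3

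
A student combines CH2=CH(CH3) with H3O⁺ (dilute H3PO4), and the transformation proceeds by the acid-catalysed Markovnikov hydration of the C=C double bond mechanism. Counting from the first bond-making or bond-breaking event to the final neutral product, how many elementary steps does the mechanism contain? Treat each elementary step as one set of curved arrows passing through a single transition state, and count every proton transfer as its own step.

3

Step 1: Protonation of the alkene by H3O⁺: the π bond acts as the nucleophile and picks up H⁺, giving the more stable (Markovnikov) secondary carbocation. H2O is released.
(No 1,2-shift: no single shift to an adjacent carbon would give a more stable cation.)
Step 2: A lone pair on the oxygen of H2O attacks the carbocation, forming a C–O bond and an oxonium ion (a protonated alcohol).
Step 3: Proton transfer from the O–H of the oxonium ion to H2O completes the catalytic cycle and yields the alcohol.
Total: 3 elementary steps.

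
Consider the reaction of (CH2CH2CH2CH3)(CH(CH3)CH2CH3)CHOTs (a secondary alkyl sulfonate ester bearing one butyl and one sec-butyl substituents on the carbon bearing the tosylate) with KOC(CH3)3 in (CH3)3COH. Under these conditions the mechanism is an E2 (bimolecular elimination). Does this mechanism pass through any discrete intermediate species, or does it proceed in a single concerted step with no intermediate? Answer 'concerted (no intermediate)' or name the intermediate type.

The strong base (CH3)3CO⁻ removes a β-hydrogen; in the same concerted event the electrons of the breaking C–H bond form the new π(C=C) bond and the C–O σ-bond breaks, expelling TsO⁻. Anti-periplanar geometry; one transition state.
All bond changes occur in one transition state; no discrete intermediate is formed.

concerted (no intermediate)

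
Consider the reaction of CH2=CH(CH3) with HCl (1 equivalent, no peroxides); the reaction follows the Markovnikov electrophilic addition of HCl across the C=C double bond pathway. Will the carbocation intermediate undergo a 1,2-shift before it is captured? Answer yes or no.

The first-formed carbocation is secondary.
No single 1,2-shift to an adjacent carbon would produce a more-substituted cation than the one already present, so no rearrangement occurs.

no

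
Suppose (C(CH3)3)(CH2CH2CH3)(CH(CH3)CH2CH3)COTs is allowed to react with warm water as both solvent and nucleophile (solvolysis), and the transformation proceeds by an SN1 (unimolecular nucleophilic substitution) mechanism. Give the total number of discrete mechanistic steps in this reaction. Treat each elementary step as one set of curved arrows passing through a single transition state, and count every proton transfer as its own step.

Step 1: Unassisted departure of TsO⁻ (taking the C–O bonding pair) generates a tertiary carbocation.
(No 1,2-shift: no single shift to an adjacent carbon would give a more stable cation.)
Step 2: A lone pair on the oxygen of H2O attacks the carbocation, forming a new C–O σ-bond and an oxonium ion.
Step 3: Proton transfer from the O–H of the oxonium ion to a solvent molecule delivers the neutral alcohol.
Total: 3 elementary steps.

3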